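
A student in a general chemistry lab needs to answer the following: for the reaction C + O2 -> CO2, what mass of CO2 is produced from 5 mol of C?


Mole ratio CO2:C = 1:1
n(CO2) = 5 × 1/1 = 5.000 mol
mass = 5.000 × 44.01 = 220.05 g

220.05 g


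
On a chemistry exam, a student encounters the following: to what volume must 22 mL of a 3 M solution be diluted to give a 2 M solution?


C1V1 = C2V2
3 × 22 = 2 × V2
V2 = 66/2 = 33.0 mL

33.0 mL


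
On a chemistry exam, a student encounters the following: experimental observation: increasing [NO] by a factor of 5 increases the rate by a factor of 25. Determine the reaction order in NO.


rate ∝ [NO]^n
5^n = 25 → n = 2
Order in NO: 2

2


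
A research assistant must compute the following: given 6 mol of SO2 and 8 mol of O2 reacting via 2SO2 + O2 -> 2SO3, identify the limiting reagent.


Mole ratio available / coefficient:
  SO2: 6/2 = 3.000
  O2: 8/1 = 8.000
Smaller ratio is limiting.

SO2


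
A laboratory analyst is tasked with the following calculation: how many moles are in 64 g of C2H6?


M(C2H6) = 30.07 g/mol
n = mass/M = 64/30.07 = 2.1284 mol

2.1284 mol


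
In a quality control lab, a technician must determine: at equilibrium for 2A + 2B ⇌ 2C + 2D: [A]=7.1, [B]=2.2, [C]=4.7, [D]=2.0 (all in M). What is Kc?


Kc = [C]^2[D]^2/([A]^2[B]^2)
= (4.7^2 × 2.0^2)/(7.1^2 × 2.2^2)
= 88.36/243.9844
= 0.3622

0.3622


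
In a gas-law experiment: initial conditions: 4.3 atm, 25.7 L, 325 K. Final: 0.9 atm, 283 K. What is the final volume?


P1V1/T1 = P2V2/T2
V2 = P1V1T2/(T1P2)
= 4.3×25.7×283/(325×0.9)
= 106.921 L

106.921 L


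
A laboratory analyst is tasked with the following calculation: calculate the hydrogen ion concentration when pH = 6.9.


[H+] = 10^(-pH) = 10^(-6.9)
= 1.26×10^-7 M

1.26×10^-7 M


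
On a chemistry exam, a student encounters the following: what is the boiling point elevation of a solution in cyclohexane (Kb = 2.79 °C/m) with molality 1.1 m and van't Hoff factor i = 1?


ΔTb = Kb × m × i
= 2.79 × 1.1 × 1
= 3.069 °C

3.069 °C


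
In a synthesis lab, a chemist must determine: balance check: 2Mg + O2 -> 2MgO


Equation: 2Mg + O2 -> 2MgO
Check atoms: Mg: 2=2, O: 2=2
Balanced

Yes, balanced


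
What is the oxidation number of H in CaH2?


H with a metal (hydride): -1
Oxidation number: -1

-1


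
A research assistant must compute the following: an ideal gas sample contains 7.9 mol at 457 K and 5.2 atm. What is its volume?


PV = nRT  (R = 0.08206 L·atm/(mol·K))
V = nRT/P = 7.9×0.08206×457/5.2
= 56.973 L

56.973 L


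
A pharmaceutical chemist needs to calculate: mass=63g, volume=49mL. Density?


ρ = mass/volume
= 63/49
= 1.286 g/mL

1.286 g/mL


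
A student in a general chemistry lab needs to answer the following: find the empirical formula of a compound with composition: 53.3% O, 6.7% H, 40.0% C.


Assume 100 g sample. Moles of each element:
  O: 53.3/16.0 = 3.331 mol
  H: 6.7/1.008 = 6.647 mol
  C: 40.0/12.01 = 3.331 mol
Divide by smallest (3.331):
  O: 3.331/3.331 = 1.0
  H: 6.647/3.331 = 2.0
  C: 3.331/3.331 = 1.0
Empirical formula: CH2O

CH2O


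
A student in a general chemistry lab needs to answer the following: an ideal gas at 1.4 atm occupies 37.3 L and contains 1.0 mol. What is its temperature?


PV = nRT  (R = 0.08206 L·atm/(mol·K))
T = PV/(nR) = 1.4×37.3/(1.0×0.08206)
= 52.22/0.082060
= 636.36 K

636.36 K


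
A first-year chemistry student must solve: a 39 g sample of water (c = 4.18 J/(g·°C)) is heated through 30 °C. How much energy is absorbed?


q = mcΔT = 39 × 4.18 × 30
= 4890.60 J

4890.60 J


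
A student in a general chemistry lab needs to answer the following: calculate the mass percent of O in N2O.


M(N2O) = 2×14.01 + 1×16.0 = 44.02 g/mol
Mass of O = 1 × 16.0 = 16.00 g/mol
% O = 16.00/44.02 × 100 = 36.35%

36.35%


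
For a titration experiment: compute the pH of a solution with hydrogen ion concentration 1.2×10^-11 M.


pH = -log10([H+]) = -log10(1.2×10^-11)
= 11 - log10(1.2)
= 11 - 0.08
= 10.92

10.92


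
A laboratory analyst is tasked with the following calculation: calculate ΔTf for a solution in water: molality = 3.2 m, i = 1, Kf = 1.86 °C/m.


ΔTf = Kf × m × i
= 1.86 × 3.2 × 1
= 5.952 °C

5.952 °C


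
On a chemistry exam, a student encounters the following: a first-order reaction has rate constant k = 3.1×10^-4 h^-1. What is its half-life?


t½ = ln2/k = 0.693147/(3.1×10^-4 h^-1)
= 2236 h

2236 h


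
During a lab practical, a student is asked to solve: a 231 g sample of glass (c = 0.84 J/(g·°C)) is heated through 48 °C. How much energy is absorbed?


q = mcΔT = 231 × 0.84 × 48
= 9313.92 J

9313.92 J


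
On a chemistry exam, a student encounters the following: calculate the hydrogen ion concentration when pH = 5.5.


[H+] = 10^(-pH) = 10^(-5.5)
= 3.16×10^-6 M

3.16×10^-6 M


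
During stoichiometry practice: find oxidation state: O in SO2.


O is usually -2
Oxidation number: -2

-2


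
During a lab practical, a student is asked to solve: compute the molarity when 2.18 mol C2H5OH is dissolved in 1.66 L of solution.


M = n/V = 2.18/1.66 = 1.313 mol/L

1.313 M


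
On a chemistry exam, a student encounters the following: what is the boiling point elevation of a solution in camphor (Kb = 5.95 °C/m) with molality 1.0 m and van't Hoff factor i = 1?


ΔTb = Kb × m × i
= 5.95 × 1.0 × 1
= 5.95 °C

5.95 °C


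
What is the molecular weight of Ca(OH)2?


M(Ca(OH)2) = 1×40.08 + 2×16.0 + 2×1.008
= 40.08 + 32.0 + 2.02
= 74.1 g/mol

74.1 g/mol


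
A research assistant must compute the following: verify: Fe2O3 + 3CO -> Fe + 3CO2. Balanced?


Equation: Fe2O3 + 3CO -> Fe + 3CO2
Check atoms: C: 3=3, Fe: 2≠1, O: 6=6
Not balanced

No, not balanced


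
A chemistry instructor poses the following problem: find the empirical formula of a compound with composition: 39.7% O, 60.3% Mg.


Assume 100 g sample. Moles of each element:
  O: 39.7/16.0 = 2.481 mol
  Mg: 60.3/24.31 = 2.48 mol
Divide by smallest (2.48):
  O: 2.481/2.48 = 1.0
  Mg: 2.48/2.48 = 1.0
Empirical formula: MgO

MgO


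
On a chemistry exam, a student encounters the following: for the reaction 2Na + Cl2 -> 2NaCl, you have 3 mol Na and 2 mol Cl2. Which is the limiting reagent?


Mole ratio available / coefficient:
  Na: 3/2 = 1.500
  Cl2: 2/1 = 2.000
Smaller ratio is limiting.

Na


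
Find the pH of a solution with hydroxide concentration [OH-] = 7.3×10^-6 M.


pOH = -log10([OH-]) = -log10(7.3×10^-6)
= 6 - log10(7.3) = 5.14
pH = 14 - pOH = 14 - 5.14 = 8.86

8.86


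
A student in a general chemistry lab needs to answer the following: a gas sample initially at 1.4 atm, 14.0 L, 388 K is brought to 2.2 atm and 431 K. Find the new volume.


P1V1/T1 = P2V2/T2
V2 = P1V1T2/(T1P2)
= 1.4×14.0×431/(388×2.2)
= 9.896 L

9.896 L


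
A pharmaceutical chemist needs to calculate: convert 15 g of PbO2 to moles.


M(PbO2) = 239.2 g/mol
n = mass/M = 15/239.2 = 0.0627 mol

0.0627 mol


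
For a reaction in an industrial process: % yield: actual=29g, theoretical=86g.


% yield = actual/theoretical × 100
= 29/86 × 100
= 33.72%

33.72%


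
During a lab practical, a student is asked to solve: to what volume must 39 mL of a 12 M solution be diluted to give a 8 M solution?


C1V1 = C2V2
12 × 39 = 8 × V2
V2 = 468/8 = 58.5 mL

58.5 mL


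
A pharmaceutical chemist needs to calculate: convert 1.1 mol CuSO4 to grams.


M(CuSO4) = 159.62 g/mol
mass = n × M = 1.1 × 159.62 = 175.58 g

175.58 g


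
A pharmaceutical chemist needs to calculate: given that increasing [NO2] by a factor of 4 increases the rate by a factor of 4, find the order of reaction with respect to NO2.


rate ∝ [NO2]^n
4^n = 4 → n = 1
Order in NO2: 1

1


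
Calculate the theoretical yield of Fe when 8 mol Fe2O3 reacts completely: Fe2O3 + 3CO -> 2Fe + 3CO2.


Mole ratio Fe:Fe2O3 = 2:1
n(Fe) = 8 × 2/1 = 16.000 mol
mass = 16.000 × 55.85 = 893.6 g

893.6 g


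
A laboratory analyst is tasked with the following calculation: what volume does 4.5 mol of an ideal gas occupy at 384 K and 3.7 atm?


PV = nRT  (R = 0.08206 L·atm/(mol·K))
V = nRT/P = 4.5×0.08206×384/3.7
= 38.324 L

38.324 L


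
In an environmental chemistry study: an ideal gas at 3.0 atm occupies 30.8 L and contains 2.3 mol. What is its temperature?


PV = nRT  (R = 0.08206 L·atm/(mol·K))
T = PV/(nR) = 3.0×30.8/(2.3×0.08206)
= 92.40/0.188738
= 489.57 K

489.57 K


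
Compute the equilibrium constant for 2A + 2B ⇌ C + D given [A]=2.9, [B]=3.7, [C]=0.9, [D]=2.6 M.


Kc = [C][D]/([A]^2[B]^2)
= (0.9^1 × 2.6^1)/(2.9^2 × 3.7^2)
= 2.34/115.1329
= 0.02032

0.02032


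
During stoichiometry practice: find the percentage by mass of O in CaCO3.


M(CaCO3) = 1×40.08 + 1×12.01 + 3×16.0 = 100.09 g/mol
Mass of O = 3 × 16.0 = 48.00 g/mol
% O = 48.00/100.09 × 100 = 47.96%

47.96%


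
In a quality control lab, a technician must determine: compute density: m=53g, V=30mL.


ρ = mass/volume
= 53/30
= 1.767 g/mL

1.767 g/mL


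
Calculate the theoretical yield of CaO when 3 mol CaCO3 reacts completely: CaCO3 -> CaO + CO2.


Mole ratio CaO:CaCO3 = 1:1
n(CaO) = 3 × 1/1 = 3.000 mol
mass = 3.000 × 56.08 = 168.24 g

168.24 g


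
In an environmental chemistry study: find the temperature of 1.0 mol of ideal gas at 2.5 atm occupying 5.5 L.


PV = nRT  (R = 0.08206 L·atm/(mol·K))
T = PV/(nR) = 2.5×5.5/(1.0×0.08206)
= 13.75/0.082060
= 167.56 K

167.56 K


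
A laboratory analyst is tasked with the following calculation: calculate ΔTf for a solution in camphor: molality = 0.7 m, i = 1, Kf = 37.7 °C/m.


ΔTf = Kf × m × i
= 37.7 × 0.7 × 1
= 26.39 °C

26.39 °C


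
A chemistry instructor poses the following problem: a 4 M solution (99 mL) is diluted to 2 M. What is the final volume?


C1V1 = C2V2
4 × 99 = 2 × V2
V2 = 396/2 = 198.0 mL

198.0 mL


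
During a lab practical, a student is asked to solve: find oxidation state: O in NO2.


O is usually -2
Oxidation number: -2

-2


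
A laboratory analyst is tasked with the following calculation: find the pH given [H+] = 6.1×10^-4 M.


pH = -log10([H+]) = -log10(6.1×10^-4)
= 4 - log10(6.1)
= 4 - 0.79
= 3.21

3.21


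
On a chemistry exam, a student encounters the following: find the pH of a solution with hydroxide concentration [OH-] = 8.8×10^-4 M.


pOH = -log10([OH-]) = -log10(8.8×10^-4)
= 4 - log10(8.8) = 3.06
pH = 14 - pOH = 14 - 3.06 = 10.94

10.94


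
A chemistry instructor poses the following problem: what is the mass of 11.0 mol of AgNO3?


M(AgNO3) = 169.88 g/mol
mass = n × M = 11.0 × 169.88 = 1868.68 g

1868.68 g


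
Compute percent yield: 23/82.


% yield = actual/theoretical × 100
= 23/82 × 100
= 28.05%

28.05%


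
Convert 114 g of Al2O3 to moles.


M(Al2O3) = 101.96 g/mol
n = mass/M = 114/101.96 = 1.1181 mol

1.1181 mol


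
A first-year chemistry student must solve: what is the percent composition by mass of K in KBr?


M(KBr) = 1×39.1 + 1×79.9 = 119.00 g/mol
Mass of K = 1 × 39.1 = 39.10 g/mol
% K = 39.10/119.00 × 100 = 32.86%

32.86%


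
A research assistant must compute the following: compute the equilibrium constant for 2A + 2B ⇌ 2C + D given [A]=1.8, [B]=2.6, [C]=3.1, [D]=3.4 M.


Kc = [C]^2[D]/([A]^2[B]^2)
= (3.1^2 × 3.4^1)/(1.8^2 × 2.6^2)
= 32.674/21.9024
= 1.492

1.492


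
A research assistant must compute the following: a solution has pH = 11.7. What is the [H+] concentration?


[H+] = 10^(-pH) = 10^(-11.7)
= 2.0×10^-12 M

2.0×10^-12 M


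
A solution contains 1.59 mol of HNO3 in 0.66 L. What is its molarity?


M = n/V = 1.59/0.66 = 2.409 mol/L

2.409 M


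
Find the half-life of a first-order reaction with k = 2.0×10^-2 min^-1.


t½ = ln2/k = 0.693147/(2.0×10^-2 min^-1)
= 34.66 min

34.66 min


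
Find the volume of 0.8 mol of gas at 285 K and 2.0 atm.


PV = nRT  (R = 0.08206 L·atm/(mol·K))
V = nRT/P = 0.8×0.08206×285/2.0
= 9.355 L

9.355 L


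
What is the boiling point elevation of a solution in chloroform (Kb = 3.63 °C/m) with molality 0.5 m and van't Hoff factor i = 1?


ΔTb = Kb × m × i
= 3.63 × 0.5 × 1
= 1.815 °C

1.815 °C


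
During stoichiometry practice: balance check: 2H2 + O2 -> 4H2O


Equation: 2H2 + O2 -> 4H2O
Check atoms: H: 4≠8, O: 2≠4
Not balanced

No, not balanced


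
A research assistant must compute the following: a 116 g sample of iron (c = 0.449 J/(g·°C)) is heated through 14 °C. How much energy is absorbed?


q = mcΔT = 116 × 0.449 × 14
= 729.18 J

729.18 J


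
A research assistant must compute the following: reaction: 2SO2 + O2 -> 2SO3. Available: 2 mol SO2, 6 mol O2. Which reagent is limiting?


Mole ratio available / coefficient:
  SO2: 2/2 = 1.000
  O2: 6/1 = 6.000
Smaller ratio is limiting.

SO2


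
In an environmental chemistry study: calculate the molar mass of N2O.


M(N2O) = 2×14.01 + 1×16.0
= 28.02 + 16.0
= 44.02 g/mol

44.02 g/mol


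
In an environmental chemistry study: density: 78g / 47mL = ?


ρ = mass/volume
= 78/47
= 1.66 g/mL

1.66 g/mL


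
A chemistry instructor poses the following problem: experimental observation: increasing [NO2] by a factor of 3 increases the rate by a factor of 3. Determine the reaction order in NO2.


rate ∝ [NO2]^n
3^n = 3 → n = 1
Order in NO2: 1

1


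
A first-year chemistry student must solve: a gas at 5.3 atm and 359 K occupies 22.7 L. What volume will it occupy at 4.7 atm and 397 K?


P1V1/T1 = P2V2/T2
V2 = P1V1T2/(T1P2)
= 5.3×22.7×397/(359×4.7)
= 28.307 L

28.307 L


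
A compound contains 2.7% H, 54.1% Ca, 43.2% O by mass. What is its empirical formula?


Assume 100 g sample. Moles of each element:
  H: 2.7/1.008 = 2.679 mol
  Ca: 54.1/40.08 = 1.35 mol
  O: 43.2/16.0 = 2.7 mol
Divide by smallest (1.35):
  H: 2.679/1.35 = 1.98
  Ca: 1.35/1.35 = 1.0
  O: 2.7/1.35 = 2.0
Empirical formula: CaO2H2

CaO2H2


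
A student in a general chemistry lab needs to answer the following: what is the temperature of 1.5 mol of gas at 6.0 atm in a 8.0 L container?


PV = nRT  (R = 0.08206 L·atm/(mol·K))
T = PV/(nR) = 6.0×8.0/(1.5×0.08206)
= 48.00/0.123090
= 389.96 K

389.96 K


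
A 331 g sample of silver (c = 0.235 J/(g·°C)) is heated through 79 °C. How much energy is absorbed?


q = mcΔT = 331 × 0.235 × 79
= 6145.02 J

6145.02 J


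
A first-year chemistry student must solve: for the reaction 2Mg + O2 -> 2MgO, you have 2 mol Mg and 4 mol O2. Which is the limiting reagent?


Mole ratio available / coefficient:
  Mg: 2/2 = 1.000
  O2: 4/1 = 4.000
Smaller ratio is limiting.

Mg


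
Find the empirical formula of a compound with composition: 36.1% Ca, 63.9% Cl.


Assume 100 g sample. Moles of each element:
  Ca: 36.1/40.08 = 0.901 mol
  Cl: 63.9/35.45 = 1.803 mol
Divide by smallest (0.901):
  Ca: 0.901/0.901 = 1.0
  Cl: 1.803/0.901 = 2.0
Empirical formula: CaCl2

CaCl2


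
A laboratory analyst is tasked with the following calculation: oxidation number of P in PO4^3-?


x + 4(-2) = -3, so x = +5
Oxidation number: +5

+5


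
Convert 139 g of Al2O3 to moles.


M(Al2O3) = 101.96 g/mol
n = mass/M = 139/101.96 = 1.3633 mol

1.3633 mol


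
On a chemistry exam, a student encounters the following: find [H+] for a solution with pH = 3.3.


[H+] = 10^(-pH) = 10^(-3.3)
= 5.01×10^-4 M

5.01×10^-4 M


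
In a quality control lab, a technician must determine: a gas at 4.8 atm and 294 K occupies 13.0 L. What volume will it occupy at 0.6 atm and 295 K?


P1V1/T1 = P2V2/T2
V2 = P1V1T2/(T1P2)
= 4.8×13.0×295/(294×0.6)
= 104.354 L

104.354 L


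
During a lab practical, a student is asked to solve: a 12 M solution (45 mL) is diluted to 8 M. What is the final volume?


C1V1 = C2V2
12 × 45 = 8 × V2
V2 = 540/8 = 67.5 mL

67.5 mL


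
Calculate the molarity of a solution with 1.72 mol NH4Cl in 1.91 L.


M = n/V = 1.72/1.91 = 0.901 mol/L

0.901 M


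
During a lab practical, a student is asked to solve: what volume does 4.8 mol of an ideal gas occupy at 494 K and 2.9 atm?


PV = nRT  (R = 0.08206 L·atm/(mol·K))
V = nRT/P = 4.8×0.08206×494/2.9
= 67.097 L

67.097 L


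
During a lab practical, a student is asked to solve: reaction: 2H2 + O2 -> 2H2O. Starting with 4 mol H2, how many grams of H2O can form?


Mole ratio H2O:H2 = 2:2
n(H2O) = 4 × 2/2 = 4.000 mol
mass = 4.000 × 18.02 = 72.08 g

72.08 g


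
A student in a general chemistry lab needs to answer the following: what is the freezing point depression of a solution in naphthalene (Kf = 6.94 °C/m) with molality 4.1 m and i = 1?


ΔTf = Kf × m × i
= 6.94 × 4.1 × 1
= 28.454 °C

28.454 °C


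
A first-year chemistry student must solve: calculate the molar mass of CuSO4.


M(CuSO4) = 1×63.55 + 1×32.07 + 4×16.0
= 63.55 + 32.07 + 64.0
= 159.62 g/mol

159.62 g/mol


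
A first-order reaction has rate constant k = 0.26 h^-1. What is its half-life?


t½ = ln2/k = 0.693147/(0.26 h^-1)
= 2.666 h

2.666 h


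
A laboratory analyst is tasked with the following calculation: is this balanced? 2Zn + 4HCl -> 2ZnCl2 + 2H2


Equation: 2Zn + 4HCl -> 2ZnCl2 + 2H2
Check atoms: Cl: 4=4, H: 4=4, Zn: 2=2
Balanced

Yes, balanced


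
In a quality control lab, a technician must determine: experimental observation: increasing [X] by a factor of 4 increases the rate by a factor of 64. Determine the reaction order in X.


rate ∝ [X]^n
4^n = 64 → n = 3
Order in X: 3

3


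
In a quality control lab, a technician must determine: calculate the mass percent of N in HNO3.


M(HNO3) = 1×1.008 + 1×14.01 + 3×16.0 = 63.018 g/mol
Mass of N = 1 × 14.01 = 14.01 g/mol
% N = 14.01/63.018 × 100 = 22.23%

22.23%


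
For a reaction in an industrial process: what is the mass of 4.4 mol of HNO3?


M(HNO3) = 63.02 g/mol
mass = n × M = 4.4 × 63.02 = 277.29 g

277.29 g


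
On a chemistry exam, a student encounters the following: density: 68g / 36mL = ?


ρ = mass/volume
= 68/36
= 1.889 g/mL

1.889 g/mL


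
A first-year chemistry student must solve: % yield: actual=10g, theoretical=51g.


% yield = actual/theoretical × 100
= 10/51 × 100
= 19.61%

19.61%


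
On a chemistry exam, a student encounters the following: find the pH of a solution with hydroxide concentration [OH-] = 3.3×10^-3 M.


pOH = -log10([OH-]) = -log10(3.3×10^-3)
= 3 - log10(3.3) = 2.48
pH = 14 - pOH = 14 - 2.48 = 11.52

11.52


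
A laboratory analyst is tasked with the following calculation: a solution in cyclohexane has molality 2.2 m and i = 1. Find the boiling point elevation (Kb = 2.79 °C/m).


ΔTb = Kb × m × i
= 2.79 × 2.2 × 1
= 6.138 °C

6.138 °C


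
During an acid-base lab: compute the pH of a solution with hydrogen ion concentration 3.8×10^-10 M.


pH = -log10([H+]) = -log10(3.8×10^-10)
= 10 - log10(3.8)
= 10 - 0.58
= 9.42

9.42


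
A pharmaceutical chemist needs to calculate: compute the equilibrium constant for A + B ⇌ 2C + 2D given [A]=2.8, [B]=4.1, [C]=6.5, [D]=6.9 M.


Kc = [C]^2[D]^2/([A][B])
= (6.5^2 × 6.9^2)/(2.8^1 × 4.1^1)
= 2011.5225/11.48
= 175.2

175.2


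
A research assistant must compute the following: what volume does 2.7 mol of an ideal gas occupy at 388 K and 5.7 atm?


PV = nRT  (R = 0.08206 L·atm/(mol·K))
V = nRT/P = 2.7×0.08206×388/5.7
= 15.082 L

15.082 L


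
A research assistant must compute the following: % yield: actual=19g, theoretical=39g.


% yield = actual/theoretical × 100
= 19/39 × 100
= 48.72%

48.72%


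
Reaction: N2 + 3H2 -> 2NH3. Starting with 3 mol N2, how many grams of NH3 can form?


Mole ratio NH3:N2 = 2:1
n(NH3) = 3 × 2/1 = 6.000 mol
mass = 6.000 × 17.03 = 102.18 g

102.18 g


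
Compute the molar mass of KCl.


M(KCl) = 1×39.1 + 1×35.45
= 39.1 + 35.45
= 74.55 g/mol

74.55 g/mol


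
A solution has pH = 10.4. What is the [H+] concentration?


[H+] = 10^(-pH) = 10^(-10.4)
= 3.98×10^-11 M

3.98×10^-11 M


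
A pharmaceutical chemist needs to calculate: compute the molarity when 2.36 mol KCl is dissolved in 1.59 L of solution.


M = n/V = 2.36/1.59 = 1.484 mol/L

1.484 M


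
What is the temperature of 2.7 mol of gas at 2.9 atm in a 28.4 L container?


PV = nRT  (R = 0.08206 L·atm/(mol·K))
T = PV/(nR) = 2.9×28.4/(2.7×0.08206)
= 82.36/0.221562
= 371.72 K

371.72 K


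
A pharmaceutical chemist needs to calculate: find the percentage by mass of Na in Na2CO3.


M(Na2CO3) = 2×22.99 + 1×12.01 + 3×16.0 = 105.99 g/mol
Mass of Na = 2 × 22.99 = 45.98 g/mol
% Na = 45.98/105.99 × 100 = 43.38%

43.38%


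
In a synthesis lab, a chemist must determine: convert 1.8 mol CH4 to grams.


M(CH4) = 16.04 g/mol
mass = n × M = 1.8 × 16.04 = 28.87 g

28.87 g


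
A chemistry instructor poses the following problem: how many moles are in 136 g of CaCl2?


M(CaCl2) = 110.98 g/mol
n = mass/M = 136/110.98 = 1.2254 mol

1.2254 mol


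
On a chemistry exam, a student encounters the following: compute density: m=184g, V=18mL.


ρ = mass/volume
= 184/18
= 10.222 g/mL

10.222 g/mL


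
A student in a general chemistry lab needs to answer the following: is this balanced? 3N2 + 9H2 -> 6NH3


Equation: 3N2 + 9H2 -> 6NH3
Check atoms: H: 18=18, N: 6=6
Balanced

Yes, balanced


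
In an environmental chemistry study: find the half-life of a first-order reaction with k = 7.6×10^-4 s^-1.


t½ = ln2/k = 0.693147/(7.6×10^-4 s^-1)
= 912.0 s

912.0 s


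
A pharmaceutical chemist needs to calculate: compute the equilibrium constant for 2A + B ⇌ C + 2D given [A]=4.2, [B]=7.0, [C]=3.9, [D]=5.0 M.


Kc = [C][D]^2/([A]^2[B])
= (3.9^1 × 5.0^2)/(4.2^2 × 7.0^1)
= 97.5/123.48
= 0.7896

0.7896


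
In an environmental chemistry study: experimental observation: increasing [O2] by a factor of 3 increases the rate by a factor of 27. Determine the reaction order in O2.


rate ∝ [O2]^n
3^n = 27 → n = 3
Order in O2: 3

3


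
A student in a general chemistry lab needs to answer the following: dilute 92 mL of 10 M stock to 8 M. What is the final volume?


C1V1 = C2V2
10 × 92 = 8 × V2
V2 = 920/8 = 115.0 mL

115.0 mL


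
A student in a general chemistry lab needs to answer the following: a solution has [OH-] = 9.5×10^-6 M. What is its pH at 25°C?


pOH = -log10([OH-]) = -log10(9.5×10^-6)
= 6 - log10(9.5) = 5.02
pH = 14 - pOH = 14 - 5.02 = 8.98

8.98


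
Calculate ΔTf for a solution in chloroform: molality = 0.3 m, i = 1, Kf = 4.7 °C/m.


ΔTf = Kf × m × i
= 4.7 × 0.3 × 1
= 1.41 °C

1.41 °C


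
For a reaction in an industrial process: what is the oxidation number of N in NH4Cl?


x + 4(+1) + (-1) = 0, so x = -3
Oxidation number: -3

-3


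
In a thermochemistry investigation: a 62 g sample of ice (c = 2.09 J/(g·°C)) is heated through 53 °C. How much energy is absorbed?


q = mcΔT = 62 × 2.09 × 53
= 6867.74 J

6867.74 J


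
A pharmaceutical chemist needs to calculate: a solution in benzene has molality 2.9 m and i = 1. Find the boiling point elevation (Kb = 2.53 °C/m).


ΔTb = Kb × m × i
= 2.53 × 2.9 × 1
= 7.337 °C

7.337 °C


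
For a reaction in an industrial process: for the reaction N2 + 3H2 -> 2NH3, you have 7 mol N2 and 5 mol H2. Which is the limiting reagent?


Mole ratio available / coefficient:
  N2: 7/1 = 7.000
  H2: 5/3 = 1.667
Smaller ratio is limiting.

H2


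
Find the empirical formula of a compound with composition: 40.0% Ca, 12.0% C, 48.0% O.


Assume 100 g sample. Moles of each element:
  Ca: 40.0/40.08 = 0.998 mol
  C: 12.0/12.01 = 0.999 mol
  O: 48.0/16.0 = 3.0 mol
Divide by smallest (0.998):
  Ca: 0.998/0.998 = 1.0
  C: 0.999/0.998 = 1.0
  O: 3.0/0.998 = 3.01
Empirical formula: CaCO3

CaCO3


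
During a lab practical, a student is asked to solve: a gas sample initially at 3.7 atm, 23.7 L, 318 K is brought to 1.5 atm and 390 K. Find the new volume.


P1V1/T1 = P2V2/T2
V2 = P1V1T2/(T1P2)
= 3.7×23.7×390/(318×1.5)
= 71.696 L

71.696 L


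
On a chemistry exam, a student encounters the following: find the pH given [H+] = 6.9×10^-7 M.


pH = -log10([H+]) = -log10(6.9×10^-7)
= 7 - log10(6.9)
= 7 - 0.84
= 6.16

6.16


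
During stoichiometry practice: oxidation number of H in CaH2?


H with a metal (hydride): -1
Oxidation number: -1

-1


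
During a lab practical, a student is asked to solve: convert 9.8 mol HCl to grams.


M(HCl) = 36.46 g/mol
mass = n × M = 9.8 × 36.46 = 357.31 g

357.31 g


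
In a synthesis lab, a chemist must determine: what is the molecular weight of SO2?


M(SO2) = 1×32.07 + 2×16.0
= 32.07 + 32.0
= 64.07 g/mol

64.07 g/mol


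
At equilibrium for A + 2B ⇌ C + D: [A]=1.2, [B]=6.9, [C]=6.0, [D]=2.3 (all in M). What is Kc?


Kc = [C][D]/([A][B]^2)
= (6.0^1 × 2.3^1)/(1.2^1 × 6.9^2)
= 13.8/57.132
= 0.2415

0.2415


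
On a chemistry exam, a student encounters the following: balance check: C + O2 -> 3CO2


Equation: C + O2 -> 3CO2
Check atoms: C: 1≠3, O: 2≠6
Not balanced

No, not balanced


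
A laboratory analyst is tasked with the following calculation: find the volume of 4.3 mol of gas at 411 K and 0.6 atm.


PV = nRT  (R = 0.08206 L·atm/(mol·K))
V = nRT/P = 4.3×0.08206×411/0.6
= 241.708 L

241.708 L


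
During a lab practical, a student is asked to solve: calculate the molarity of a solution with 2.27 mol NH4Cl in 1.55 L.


M = n/V = 2.27/1.55 = 1.465 mol/L

1.465 M


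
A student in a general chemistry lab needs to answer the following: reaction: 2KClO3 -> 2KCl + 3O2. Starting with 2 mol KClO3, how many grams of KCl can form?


Mole ratio KCl:KClO3 = 2:2
n(KCl) = 2 × 2/2 = 2.000 mol
mass = 2.000 × 74.55 = 149.1 g

149.1 g


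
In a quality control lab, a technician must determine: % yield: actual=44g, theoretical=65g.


% yield = actual/theoretical × 100
= 44/65 × 100
= 67.69%

67.69%


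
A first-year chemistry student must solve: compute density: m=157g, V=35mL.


ρ = mass/volume
= 157/35
= 4.486 g/mL

4.486 g/mL


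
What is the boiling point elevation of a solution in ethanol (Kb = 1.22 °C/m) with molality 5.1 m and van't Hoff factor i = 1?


ΔTb = Kb × m × i
= 1.22 × 5.1 × 1
= 6.222 °C

6.222 °C


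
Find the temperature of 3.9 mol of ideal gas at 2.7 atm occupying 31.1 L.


PV = nRT  (R = 0.08206 L·atm/(mol·K))
T = PV/(nR) = 2.7×31.1/(3.9×0.08206)
= 83.97/0.320034
= 262.38 K

262.38 K


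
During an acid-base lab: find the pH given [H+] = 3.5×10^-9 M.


pH = -log10([H+]) = -log10(3.5×10^-9)
= 9 - log10(3.5)
= 9 - 0.54
= 8.46

8.46


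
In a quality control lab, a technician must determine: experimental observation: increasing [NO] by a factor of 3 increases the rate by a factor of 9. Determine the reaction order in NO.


rate ∝ [NO]^n
3^n = 9 → n = 2
Order in NO: 2

2


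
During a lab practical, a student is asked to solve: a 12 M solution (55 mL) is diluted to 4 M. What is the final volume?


C1V1 = C2V2
12 × 55 = 4 × V2
V2 = 660/4 = 165.0 mL

165.0 mL


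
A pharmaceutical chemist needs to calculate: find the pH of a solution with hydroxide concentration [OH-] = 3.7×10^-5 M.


pOH = -log10([OH-]) = -log10(3.7×10^-5)
= 5 - log10(3.7) = 4.43
pH = 14 - pOH = 14 - 4.43 = 9.57

9.57


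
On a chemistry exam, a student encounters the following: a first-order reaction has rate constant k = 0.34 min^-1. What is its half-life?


t½ = ln2/k = 0.693147/(0.34 min^-1)
= 2.039 min

2.039 min


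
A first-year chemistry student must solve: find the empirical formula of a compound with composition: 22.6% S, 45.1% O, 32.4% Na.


Assume 100 g sample. Moles of each element:
  S: 22.6/32.07 = 0.705 mol
  O: 45.1/16.0 = 2.819 mol
  Na: 32.4/22.99 = 1.409 mol
Divide by smallest (0.705):
  S: 0.705/0.705 = 1.0
  O: 2.819/0.705 = 4.0
  Na: 1.409/0.705 = 2.0
Empirical formula: Na2SO4

Na2SO4


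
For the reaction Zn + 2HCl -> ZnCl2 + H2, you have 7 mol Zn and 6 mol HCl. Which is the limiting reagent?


Mole ratio available / coefficient:
  Zn: 7/1 = 7.000
  HCl: 6/2 = 3.000
Smaller ratio is limiting.

HCl


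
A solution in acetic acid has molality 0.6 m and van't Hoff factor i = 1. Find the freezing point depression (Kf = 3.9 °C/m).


ΔTf = Kf × m × i
= 3.9 × 0.6 × 1
= 2.34 °C

2.34 °C


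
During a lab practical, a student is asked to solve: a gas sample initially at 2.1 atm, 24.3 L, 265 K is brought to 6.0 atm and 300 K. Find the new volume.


P1V1/T1 = P2V2/T2
V2 = P1V1T2/(T1P2)
= 2.1×24.3×300/(265×6.0)
= 9.628 L

9.628 L


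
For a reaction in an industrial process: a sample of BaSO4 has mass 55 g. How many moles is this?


M(BaSO4) = 233.4 g/mol
n = mass/M = 55/233.4 = 0.2356 mol

0.2356 mol


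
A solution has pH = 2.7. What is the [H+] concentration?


[H+] = 10^(-pH) = 10^(-2.7)
= 2.0×10^-3 M

2.0×10^-3 M


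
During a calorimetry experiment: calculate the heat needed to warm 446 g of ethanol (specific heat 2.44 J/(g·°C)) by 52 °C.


q = mcΔT = 446 × 2.44 × 52
= 56588.48 J

56588.48 J


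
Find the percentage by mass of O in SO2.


M(SO2) = 1×32.07 + 2×16.0 = 64.07 g/mol
Mass of O = 2 × 16.0 = 32.00 g/mol
% O = 32.00/64.07 × 100 = 49.95%

49.95%


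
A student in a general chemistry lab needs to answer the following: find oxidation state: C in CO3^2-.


x + 3(-2) = -2, so x = +4
Oxidation number: +4

+4


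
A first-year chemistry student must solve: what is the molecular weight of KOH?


M(KOH) = 1×39.1 + 1×16.0 + 1×1.008
= 39.1 + 16.0 + 1.01
= 56.11 g/mol

56.11 g/mol


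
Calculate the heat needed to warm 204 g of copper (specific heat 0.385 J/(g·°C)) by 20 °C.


q = mcΔT = 204 × 0.385 × 20
= 1570.80 J

1570.80 J


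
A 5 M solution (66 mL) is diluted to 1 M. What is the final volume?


C1V1 = C2V2
5 × 66 = 1 × V2
V2 = 330/1 = 330.0 mL

330.0 mL


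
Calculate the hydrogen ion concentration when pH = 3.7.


[H+] = 10^(-pH) = 10^(-3.7)
= 2.0×10^-4 M

2.0×10^-4 M


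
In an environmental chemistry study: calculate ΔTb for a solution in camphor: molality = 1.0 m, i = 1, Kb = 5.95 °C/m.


ΔTb = Kb × m × i
= 5.95 × 1.0 × 1
= 5.95 °C

5.95 °C


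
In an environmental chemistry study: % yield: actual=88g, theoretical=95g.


% yield = actual/theoretical × 100
= 88/95 × 100
= 92.63%

92.63%


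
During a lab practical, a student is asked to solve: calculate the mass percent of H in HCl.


M(HCl) = 1×1.008 + 1×35.45 = 36.458 g/mol
Mass of H = 1 × 1.008 = 1.008 g/mol
% H = 1.008/36.458 × 100 = 2.76%

2.76%


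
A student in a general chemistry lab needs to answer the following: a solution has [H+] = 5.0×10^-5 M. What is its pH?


pH = -log10([H+]) = -log10(5.0×10^-5)
= 5 - log10(5.0)
= 5 - 0.7
= 4.3

4.3


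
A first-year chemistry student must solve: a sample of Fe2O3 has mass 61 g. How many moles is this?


M(Fe2O3) = 159.7 g/mol
n = mass/M = 61/159.7 = 0.382 mol

0.382 mol


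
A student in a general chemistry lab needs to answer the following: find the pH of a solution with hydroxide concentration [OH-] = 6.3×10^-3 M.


pOH = -log10([OH-]) = -log10(6.3×10^-3)
= 3 - log10(6.3) = 2.2
pH = 14 - pOH = 14 - 2.2 = 11.8

11.8


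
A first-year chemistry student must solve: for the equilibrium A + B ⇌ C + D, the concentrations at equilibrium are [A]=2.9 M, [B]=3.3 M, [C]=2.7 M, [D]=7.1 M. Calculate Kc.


Kc = [C][D]/([A][B])
= (2.7^1 × 7.1^1)/(2.9^1 × 3.3^1)
= 19.17/9.57
= 2.003

2.003


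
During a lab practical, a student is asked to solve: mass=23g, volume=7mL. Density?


ρ = mass/volume
= 23/7
= 3.286 g/mL

3.286 g/mL


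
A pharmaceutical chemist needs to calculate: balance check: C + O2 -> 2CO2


Equation: C + O2 -> 2CO2
Check atoms: C: 1≠2, O: 2≠4
Not balanced

No, not balanced


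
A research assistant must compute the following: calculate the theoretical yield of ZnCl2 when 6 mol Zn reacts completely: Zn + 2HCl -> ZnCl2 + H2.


Mole ratio ZnCl2:Zn = 1:1
n(ZnCl2) = 6 × 1/1 = 6.000 mol
mass = 6.000 × 136.28 = 817.68 g

817.68 g


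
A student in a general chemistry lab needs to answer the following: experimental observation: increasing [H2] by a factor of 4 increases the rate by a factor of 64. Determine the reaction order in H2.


rate ∝ [H2]^n
4^n = 64 → n = 3
Order in H2: 3

3


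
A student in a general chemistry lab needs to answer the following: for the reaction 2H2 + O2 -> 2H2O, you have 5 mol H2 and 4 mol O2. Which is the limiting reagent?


Mole ratio available / coefficient:
  H2: 5/2 = 2.500
  O2: 4/1 = 4.000
Smaller ratio is limiting.

H2


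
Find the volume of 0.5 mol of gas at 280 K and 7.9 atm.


PV = nRT  (R = 0.08206 L·atm/(mol·K))
V = nRT/P = 0.5×0.08206×280/7.9
= 1.454 L

1.454 L


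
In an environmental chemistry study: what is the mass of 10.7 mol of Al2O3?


M(Al2O3) = 101.96 g/mol
mass = n × M = 10.7 × 101.96 = 1090.97 g

1090.97 g


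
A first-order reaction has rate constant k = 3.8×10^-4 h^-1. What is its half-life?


t½ = ln2/k = 0.693147/(3.8×10^-4 h^-1)
= 1824 h

1824 h


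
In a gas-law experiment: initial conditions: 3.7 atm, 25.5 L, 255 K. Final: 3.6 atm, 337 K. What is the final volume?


P1V1/T1 = P2V2/T2
V2 = P1V1T2/(T1P2)
= 3.7×25.5×337/(255×3.6)
= 34.636 L

34.636 L


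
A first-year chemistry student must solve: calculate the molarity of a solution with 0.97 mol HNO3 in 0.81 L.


M = n/V = 0.97/0.81 = 1.198 mol/L

1.198 M


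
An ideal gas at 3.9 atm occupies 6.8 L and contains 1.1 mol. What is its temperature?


PV = nRT  (R = 0.08206 L·atm/(mol·K))
T = PV/(nR) = 3.9×6.8/(1.1×0.08206)
= 26.52/0.090266
= 293.80 K

293.80 K


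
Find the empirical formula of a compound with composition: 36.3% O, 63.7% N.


Assume 100 g sample. Moles of each element:
  O: 36.3/16.0 = 2.269 mol
  N: 63.7/14.01 = 4.547 mol
Divide by smallest (2.269):
  O: 2.269/2.269 = 1.0
  N: 4.547/2.269 = 2.0
Empirical formula: N2O

N2O


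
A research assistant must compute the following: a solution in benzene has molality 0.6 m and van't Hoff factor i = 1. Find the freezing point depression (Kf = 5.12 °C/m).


ΔTf = Kf × m × i
= 5.12 × 0.6 × 1
= 3.072 °C

3.072 °C


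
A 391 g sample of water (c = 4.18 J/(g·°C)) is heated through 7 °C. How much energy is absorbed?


q = mcΔT = 391 × 4.18 × 7
= 11440.66 J

11440.66 J


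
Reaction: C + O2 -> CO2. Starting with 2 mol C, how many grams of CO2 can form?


Mole ratio CO2:C = 1:1
n(CO2) = 2 × 1/1 = 2.000 mol
mass = 2.000 × 44.01 = 88.02 g

88.02 g


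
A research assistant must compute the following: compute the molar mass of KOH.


M(KOH) = 1×39.1 + 1×16.0 + 1×1.008
= 39.1 + 16.0 + 1.01
= 56.11 g/mol

56.11 g/mol


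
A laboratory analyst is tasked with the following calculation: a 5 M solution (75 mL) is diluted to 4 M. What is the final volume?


C1V1 = C2V2
5 × 75 = 4 × V2
V2 = 375/4 = 93.75 mL

93.75 mL


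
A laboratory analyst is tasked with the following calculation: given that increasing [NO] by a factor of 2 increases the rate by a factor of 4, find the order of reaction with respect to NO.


rate ∝ [NO]^n
2^n = 4 → n = 2
Order in NO: 2

2


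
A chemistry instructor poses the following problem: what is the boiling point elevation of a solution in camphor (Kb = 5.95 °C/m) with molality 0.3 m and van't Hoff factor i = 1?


ΔTb = Kb × m × i
= 5.95 × 0.3 × 1
= 1.785 °C

1.785 °C


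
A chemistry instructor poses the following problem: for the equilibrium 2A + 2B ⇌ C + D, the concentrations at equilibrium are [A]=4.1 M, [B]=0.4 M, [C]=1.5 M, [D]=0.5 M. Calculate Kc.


Kc = [C][D]/([A]^2[B]^2)
= (1.5^1 × 0.5^1)/(4.1^2 × 0.4^2)
= 0.75/2.6896
= 0.2789

0.2789


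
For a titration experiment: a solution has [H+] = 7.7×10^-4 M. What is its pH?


pH = -log10([H+]) = -log10(7.7×10^-4)
= 4 - log10(7.7)
= 4 - 0.89
= 3.11

3.11


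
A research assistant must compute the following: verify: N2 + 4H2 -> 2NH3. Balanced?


Equation: N2 + 4H2 -> 2NH3
Check atoms: H: 8≠6, N: 2=2
Not balanced

No, not balanced


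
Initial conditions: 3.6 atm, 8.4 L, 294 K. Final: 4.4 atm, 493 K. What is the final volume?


P1V1/T1 = P2V2/T2
V2 = P1V1T2/(T1P2)
= 3.6×8.4×493/(294×4.4)
= 11.525 L

11.525 L


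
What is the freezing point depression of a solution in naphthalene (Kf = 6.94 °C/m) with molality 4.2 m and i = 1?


ΔTf = Kf × m × i
= 6.94 × 4.2 × 1
= 29.148 °C

29.148 °C


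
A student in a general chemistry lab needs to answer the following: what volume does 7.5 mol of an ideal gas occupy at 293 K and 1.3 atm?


PV = nRT  (R = 0.08206 L·atm/(mol·K))
V = nRT/P = 7.5×0.08206×293/1.3
= 138.713 L

138.713 L


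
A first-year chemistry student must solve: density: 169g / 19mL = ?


ρ = mass/volume
= 169/19
= 8.895 g/mL

8.895 g/mL


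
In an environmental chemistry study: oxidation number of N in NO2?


x + 2(-2) = 0, so x = +4
Oxidation number: +4

+4


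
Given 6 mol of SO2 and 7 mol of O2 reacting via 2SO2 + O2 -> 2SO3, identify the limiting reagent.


Mole ratio available / coefficient:
  SO2: 6/2 = 3.000
  O2: 7/1 = 7.000
Smaller ratio is limiting.

SO2


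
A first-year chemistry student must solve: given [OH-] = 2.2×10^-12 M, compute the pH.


pOH = -log10([OH-]) = -log10(2.2×10^-12)
= 12 - log10(2.2) = 11.66
pH = 14 - pOH = 14 - 11.66 = 2.34

2.34


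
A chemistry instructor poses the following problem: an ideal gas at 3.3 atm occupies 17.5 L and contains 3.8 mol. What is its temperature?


PV = nRT  (R = 0.08206 L·atm/(mol·K))
T = PV/(nR) = 3.3×17.5/(3.8×0.08206)
= 57.75/0.311828
= 185.20 K

185.20 K


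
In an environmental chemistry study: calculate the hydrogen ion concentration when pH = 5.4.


[H+] = 10^(-pH) = 10^(-5.4)
= 3.98×10^-6 M

3.98×10^-6 M


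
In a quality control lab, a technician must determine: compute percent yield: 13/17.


% yield = actual/theoretical × 100
= 13/17 × 100
= 76.47%

76.47%


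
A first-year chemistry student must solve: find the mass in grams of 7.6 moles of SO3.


M(SO3) = 80.07 g/mol
mass = n × M = 7.6 × 80.07 = 608.53 g

608.53 g


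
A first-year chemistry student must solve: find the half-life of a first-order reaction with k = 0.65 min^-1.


t½ = ln2/k = 0.693147/(0.65 min^-1)
= 1.066 min

1.066 min


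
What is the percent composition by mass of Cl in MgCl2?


M(MgCl2) = 1×24.31 + 2×35.45 = 95.21 g/mol
Mass of Cl = 2 × 35.45 = 70.90 g/mol
% Cl = 70.90/95.21 × 100 = 74.47%

74.47%


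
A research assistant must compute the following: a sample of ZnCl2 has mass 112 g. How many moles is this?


M(ZnCl2) = 136.28 g/mol
n = mass/M = 112/136.28 = 0.8218 mol

0.8218 mol


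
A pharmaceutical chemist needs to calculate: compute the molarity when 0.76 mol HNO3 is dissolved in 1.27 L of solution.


M = n/V = 0.76/1.27 = 0.598 mol/L

0.598 M


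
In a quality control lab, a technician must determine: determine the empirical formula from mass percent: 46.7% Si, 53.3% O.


Assume 100 g sample. Moles of each element:
  Si: 46.7/28.09 = 1.663 mol
  O: 53.3/16.0 = 3.331 mol
Divide by smallest (1.663):
  Si: 1.663/1.663 = 1.0
  O: 3.331/1.663 = 2.0
Empirical formula: SiO2

SiO2


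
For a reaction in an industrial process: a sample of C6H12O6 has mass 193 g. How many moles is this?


M(C6H12O6) = 180.16 g/mol
n = mass/M = 193/180.16 = 1.0713 mol

1.0713 mol
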